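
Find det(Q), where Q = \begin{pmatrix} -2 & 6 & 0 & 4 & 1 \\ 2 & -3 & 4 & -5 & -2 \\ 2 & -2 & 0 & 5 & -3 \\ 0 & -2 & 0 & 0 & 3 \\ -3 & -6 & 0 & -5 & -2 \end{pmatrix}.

The determinant is -3040.

Expand along column 3 (it has 4 zeros):
  − (4) · M_23   where M_23 = det([-2 6 4 1; 2 -2 5 -3; 0 -2 0 3; -3 -6 -5 -2]) = 760
det = (-1)·(4)·(760) = -3040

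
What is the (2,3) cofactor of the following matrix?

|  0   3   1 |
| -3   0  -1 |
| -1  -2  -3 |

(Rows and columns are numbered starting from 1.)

-3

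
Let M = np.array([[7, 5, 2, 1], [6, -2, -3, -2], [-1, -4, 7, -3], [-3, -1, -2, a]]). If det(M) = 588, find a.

a = -1

Expanding along the row containing a, det(M) is linear in a: det(M) = (-429)·a + (159).
Set (-429)·a + (159) = 588  ⇒  (-429)·a = 429  ⇒  a = -1.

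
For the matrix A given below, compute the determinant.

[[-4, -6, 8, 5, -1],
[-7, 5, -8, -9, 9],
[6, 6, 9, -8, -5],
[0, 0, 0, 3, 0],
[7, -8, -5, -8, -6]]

The determinant is -1635.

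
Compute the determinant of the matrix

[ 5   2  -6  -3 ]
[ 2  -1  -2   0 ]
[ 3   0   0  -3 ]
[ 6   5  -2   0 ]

-264

Expand along row 3 (it has 2 zeros):
  + (3) · M_31   where M_31 = det([2 -6 -3; -1 -2 0; 5 -2 0]) = -36
  − (-3) · M_34   where M_34 = det([5 2 -6; 2 -1 -2; 6 5 -2]) = -52
det = (+1)·(3)·(-36) + (-1)·(-3)·(-52) = -264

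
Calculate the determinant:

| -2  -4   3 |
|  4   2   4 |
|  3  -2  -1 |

The determinant is -118.

Expand along row 1:
  + (-2) · |2 4; -2 -1| = (-2)·(-2 − (-8)) = -12
  − (-4) · |4 4; 3 -1| = −(-4)·(-4 − 12) = -64
  + 3 · |4 2; 3 -2| = 3·(-8 − 6) = -42
Sum: (-12) + (-64) + (-42) = -118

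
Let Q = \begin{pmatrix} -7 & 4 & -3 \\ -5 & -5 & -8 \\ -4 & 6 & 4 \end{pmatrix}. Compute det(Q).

Expand along row 1:
  + (-7) · |-5 -8; 6 4| = (-7)·(-20 − (-48)) = -196
  − 4 · |-5 -8; -4 4| = −4·(-20 − 32) = 208
  + (-3) · |-5 -5; -4 6| = (-3)·(-30 − 20) = 150
Sum: (-196) + (208) + (150) = 162

162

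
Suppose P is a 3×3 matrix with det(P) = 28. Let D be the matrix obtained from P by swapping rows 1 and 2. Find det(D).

Swapping two rows multiplies the determinant by −1.
det(D) = (-1)·(28) = -28

|D| = -28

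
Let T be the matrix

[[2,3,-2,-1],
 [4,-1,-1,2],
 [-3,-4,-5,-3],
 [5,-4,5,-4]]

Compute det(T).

-1179

Expand along row 1:
  + (2) · M_11   where M_11 = det([-1 -1 2; -4 -5 -3; -4 5 -4]) = -111
  − (3) · M_12   where M_12 = det([4 -1 2; -3 -5 -3; 5 5 -4]) = 187
  + (-2) · M_13   where M_13 = det([4 -1 2; -3 -4 -3; 5 -4 -4]) = 107
  − (-1) · M_14   where M_14 = det([4 -1 -1; -3 -4 -5; 5 -4 5]) = -182
det = (+1)·(2)·(-111) + (-1)·(3)·(187) + (+1)·(-2)·(107) + (-1)·(-1)·(-182) = -1179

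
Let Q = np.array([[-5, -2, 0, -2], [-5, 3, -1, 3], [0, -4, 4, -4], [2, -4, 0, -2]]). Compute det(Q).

|Q| = -160

Expand along column 3 (it has 2 zeros):
  − (-1) · M_23   where M_23 = det([-5 -2 -2; 0 -4 -4; 2 -4 -2]) = 40
  + (4) · M_33   where M_33 = det([-5 -2 -2; -5 3 3; 2 -4 -2]) = -50
det = (-1)·(-1)·(40) + (+1)·(4)·(-50) = -160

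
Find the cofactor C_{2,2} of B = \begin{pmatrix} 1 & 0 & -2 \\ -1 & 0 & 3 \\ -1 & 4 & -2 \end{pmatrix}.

Delete row 2 and column 2; the remaining 2×2 submatrix is [1 -2; -1 -2].
Its determinant is 1·(-2) − (-2)·(-1) = -4.
The cofactor carries sign (−1)^(2+2) = +1, so C_{2,2} = +(-4) = -4.

-4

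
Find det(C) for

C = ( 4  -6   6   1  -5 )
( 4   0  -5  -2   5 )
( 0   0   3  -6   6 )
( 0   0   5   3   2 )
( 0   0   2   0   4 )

det(C) = 2304

C is block upper-triangular with a 2×2 block and a 3×3 block on the diagonal, so its determinant equals the product of the determinants of the diagonal blocks.
det of the 2×2 block = 24
det of the 3×3 block = 96
det = (24)·(96) = 2304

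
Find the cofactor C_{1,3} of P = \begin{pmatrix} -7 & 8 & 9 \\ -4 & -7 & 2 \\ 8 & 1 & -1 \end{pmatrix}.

The cofactor is 52.

Delete row 1 and column 3; the remaining 2×2 submatrix is [-4 -7; 8 1].
Its determinant is (-4)·1 − (-7)·8 = 52.
The cofactor carries sign (−1)^(1+3) = +1, so C_{1,3} = +(52) = 52.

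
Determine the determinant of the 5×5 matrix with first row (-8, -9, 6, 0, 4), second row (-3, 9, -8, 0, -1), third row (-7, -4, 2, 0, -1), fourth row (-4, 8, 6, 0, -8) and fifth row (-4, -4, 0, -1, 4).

-4944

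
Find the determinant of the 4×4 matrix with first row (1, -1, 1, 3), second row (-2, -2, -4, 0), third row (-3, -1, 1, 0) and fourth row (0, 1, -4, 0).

-90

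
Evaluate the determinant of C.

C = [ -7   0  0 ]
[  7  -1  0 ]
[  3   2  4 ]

28

C is lower triangular, so det(C) is the product of the diagonal entries:
det = (-7) · (-1) · (4) = 28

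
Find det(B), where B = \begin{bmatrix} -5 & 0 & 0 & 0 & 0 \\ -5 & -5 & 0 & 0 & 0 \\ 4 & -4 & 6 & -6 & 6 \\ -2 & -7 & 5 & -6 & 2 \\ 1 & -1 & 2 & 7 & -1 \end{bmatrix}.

4500

B is block lower-triangular with a 2×2 block and a 3×3 block on the diagonal, so its determinant equals the product of the determinants of the diagonal blocks.
det of the 2×2 block = 25
det of the 3×3 block = 180
det = (25)·(180) = 4500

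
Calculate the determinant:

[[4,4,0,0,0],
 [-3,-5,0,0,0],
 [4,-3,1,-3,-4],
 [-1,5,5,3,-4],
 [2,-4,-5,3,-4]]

1920

The matrix is block lower-triangular with a 2×2 block and a 3×3 block on the diagonal, so its determinant equals the product of the determinants of the diagonal blocks.
det of the 2×2 block = -8
det of the 3×3 block = -240
det = (-8)·(-240) = 1920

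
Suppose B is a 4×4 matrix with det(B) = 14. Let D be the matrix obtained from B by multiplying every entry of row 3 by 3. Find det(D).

42

Scaling one row by 3 multiplies the determinant by 3.
det(D) = (3)·(14) = 42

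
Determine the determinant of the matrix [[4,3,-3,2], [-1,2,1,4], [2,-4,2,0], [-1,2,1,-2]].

Expand along row 3 (it has 1 zero):
  + (2) · M_31   where M_31 = det([3 -3 2; 2 1 4; 2 1 -2]) = -54
  − (-4) · M_32   where M_32 = det([4 -3 2; -1 1 4; -1 1 -2]) = -6
  + (2) · M_33   where M_33 = det([4 3 2; -1 2 4; -1 2 -2]) = -66
det = (+1)·(2)·(-54) + (-1)·(-4)·(-6) + (+1)·(2)·(-66) = -264

-264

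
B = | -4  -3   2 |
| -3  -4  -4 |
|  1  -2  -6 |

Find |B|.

22

Expand along row 1:
  + (-4) · |-4 -4; -2 -6| = (-4)·(24 − 8) = -64
  − (-3) · |-3 -4; 1 -6| = −(-3)·(18 − (-4)) = 66
  + 2 · |-3 -4; 1 -2| = 2·(6 − (-4)) = 20
Sum: (-64) + (66) + (20) = 22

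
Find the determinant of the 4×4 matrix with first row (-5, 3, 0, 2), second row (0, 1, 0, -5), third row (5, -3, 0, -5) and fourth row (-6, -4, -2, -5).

Expand along column 3 (it has 3 zeros):
  − (-2) · M_43   where M_43 = det([-5 3 2; 0 1 -5; 5 -3 -5]) = 15
det = (-1)·(-2)·(15) = 30

30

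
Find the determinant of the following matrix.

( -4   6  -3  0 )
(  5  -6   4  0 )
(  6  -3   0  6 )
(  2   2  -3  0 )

The determinant is -192.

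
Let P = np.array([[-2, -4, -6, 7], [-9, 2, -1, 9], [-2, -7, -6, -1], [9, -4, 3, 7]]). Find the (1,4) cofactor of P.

Delete row 1 and column 4; the remaining 3×3 submatrix is [-9 2 -1; -2 -7 -6; 9 -4 3].
Its determinant is 238.
The cofactor carries sign (−1)^(1+4) = −1, so C_{1,4} = −(238) = -238.

-238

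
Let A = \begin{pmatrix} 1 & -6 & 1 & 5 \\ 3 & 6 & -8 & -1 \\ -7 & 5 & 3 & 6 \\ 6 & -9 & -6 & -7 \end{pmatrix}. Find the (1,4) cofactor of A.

The cofactor is 417.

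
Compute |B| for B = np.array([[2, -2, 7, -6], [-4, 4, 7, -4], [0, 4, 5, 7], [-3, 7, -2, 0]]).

Expand along row 3 (it has 1 zero):
  − (4) · M_32   where M_32 = det([2 7 -6; -4 7 -4; -3 -2 0]) = -106
  + (5) · M_33   where M_33 = det([2 -2 -6; -4 4 -4; -3 7 0]) = 128
  − (7) · M_34   where M_34 = det([2 -2 7; -4 4 7; -3 7 -2]) = -168
det = (-1)·(4)·(-106) + (+1)·(5)·(128) + (-1)·(7)·(-168) = 2240

2240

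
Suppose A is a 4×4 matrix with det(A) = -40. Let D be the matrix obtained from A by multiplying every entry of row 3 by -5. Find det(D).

Scaling one row by -5 multiplies the determinant by -5.
det(D) = (-5)·(-40) = 200

200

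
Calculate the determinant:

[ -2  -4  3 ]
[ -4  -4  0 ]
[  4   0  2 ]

32

Expand along row 2:
  − (-4) · |-4 3; 0 2| = −(-4)·(-8 − 0) = -32
  + (-4) · |-2 3; 4 2| = (-4)·(-4 − 12) = 64
Sum: (-32) + (64) = 32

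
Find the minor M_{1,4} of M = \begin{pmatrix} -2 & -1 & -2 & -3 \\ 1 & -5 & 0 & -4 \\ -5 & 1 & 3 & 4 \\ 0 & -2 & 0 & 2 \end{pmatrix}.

The minor is 6.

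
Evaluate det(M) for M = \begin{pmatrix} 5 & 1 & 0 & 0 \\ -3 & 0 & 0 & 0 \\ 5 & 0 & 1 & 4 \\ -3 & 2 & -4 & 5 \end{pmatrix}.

|M| = 63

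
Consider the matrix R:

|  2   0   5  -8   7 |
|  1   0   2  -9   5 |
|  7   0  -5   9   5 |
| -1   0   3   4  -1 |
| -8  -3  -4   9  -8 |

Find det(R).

Expand along column 2 (it has 4 zeros):
  − (-3) · M_52   where M_52 = det([2 5 -8 7; 1 2 -9 5; 7 -5 9 5; -1 3 4 -1]) = -193
det = (-1)·(-3)·(-193) = -579

|R| = -579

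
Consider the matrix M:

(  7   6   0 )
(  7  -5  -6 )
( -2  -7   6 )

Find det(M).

Expand along row 1:
  + 7 · |-5 -6; -7 6| = 7·(-30 − 42) = -504
  − 6 · |7 -6; -2 6| = −6·(42 − 12) = -180
Sum: (-504) + (-180) = -684

|M| = -684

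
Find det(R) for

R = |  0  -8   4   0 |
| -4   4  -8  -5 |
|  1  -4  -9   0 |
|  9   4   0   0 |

The determinant is -4040.

Expand along column 4 (it has 3 zeros):
  + (-5) · M_24   where M_24 = det([0 -8 4; 1 -4 -9; 9 4 0]) = 808
det = (+1)·(-5)·(808) = -4040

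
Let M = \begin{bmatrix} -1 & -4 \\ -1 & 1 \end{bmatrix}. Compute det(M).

det(M) = (-1)·1 − (-4)·(-1) = -1 − 4 = -5

|M| = -5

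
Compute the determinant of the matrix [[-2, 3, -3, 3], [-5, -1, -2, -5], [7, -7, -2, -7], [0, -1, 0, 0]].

-274

Expand along row 4 (it has 3 zeros):
  + (-1) · M_42   where M_42 = det([-2 -3 3; -5 -2 -5; 7 -2 -7]) = 274
det = (+1)·(-1)·(274) = -274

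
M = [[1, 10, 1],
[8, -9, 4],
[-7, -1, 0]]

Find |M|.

Expand along row 3:
  + (-7) · |10 1; -9 4| = (-7)·(40 − (-9)) = -343
  − (-1) · |1 1; 8 4| = −(-1)·(4 − 8) = -4
Sum: (-343) + (-4) = -347

|M| = -347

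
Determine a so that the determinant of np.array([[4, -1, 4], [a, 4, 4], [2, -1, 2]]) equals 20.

Expanding along the row containing a, det(M) is linear in a: det(M) = (-2)·a + (8).
Set (-2)·a + (8) = 20  ⇒  (-2)·a = 12  ⇒  a = -6.

-6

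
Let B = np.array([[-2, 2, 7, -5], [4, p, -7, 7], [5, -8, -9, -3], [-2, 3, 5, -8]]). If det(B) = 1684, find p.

Expanding along the column containing p, det(B) is linear in p: det(B) = (113)·p + (780).
Set (113)·p + (780) = 1684  ⇒  (113)·p = 904  ⇒  p = 8.

p = 8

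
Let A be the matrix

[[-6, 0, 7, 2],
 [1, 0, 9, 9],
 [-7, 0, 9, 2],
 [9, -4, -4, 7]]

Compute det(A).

-268

Expand along column 2 (it has 3 zeros):
  + (-4) · M_42   where M_42 = det([-6 7 2; 1 9 9; -7 9 2]) = 67
det = (+1)·(-4)·(67) = -268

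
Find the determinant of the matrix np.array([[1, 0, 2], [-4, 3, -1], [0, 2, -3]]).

-23

Expand along row 1:
  + 1 · |3 -1; 2 -3| = 1·(-9 − (-2)) = -7
  + 2 · |-4 3; 0 2| = 2·(-8 − 0) = -16
Sum: (-7) + (-16) = -23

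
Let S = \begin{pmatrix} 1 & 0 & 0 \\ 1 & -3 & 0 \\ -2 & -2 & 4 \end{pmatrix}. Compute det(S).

S is lower triangular, so det(S) is the product of the diagonal entries:
det = (1) · (-3) · (4) = -12

-12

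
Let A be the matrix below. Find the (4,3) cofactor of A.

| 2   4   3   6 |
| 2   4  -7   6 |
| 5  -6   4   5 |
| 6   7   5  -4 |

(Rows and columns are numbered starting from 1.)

Delete row 4 and column 3; the remaining 3×3 submatrix is [2 4 6; 2 4 6; 5 -6 5].
Its determinant is 0.
The cofactor carries sign (−1)^(4+3) = −1, so C_{4,3} = −(0) = 0.

The cofactor is 0.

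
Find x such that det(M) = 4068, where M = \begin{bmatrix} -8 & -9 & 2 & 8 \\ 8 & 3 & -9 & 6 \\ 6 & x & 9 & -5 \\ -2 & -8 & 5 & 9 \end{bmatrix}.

Expanding along the column containing x, det(M) is linear in x: det(M) = (-896)·x + (2276).
Set (-896)·x + (2276) = 4068  ⇒  (-896)·x = 1792  ⇒  x = -2.

x = -2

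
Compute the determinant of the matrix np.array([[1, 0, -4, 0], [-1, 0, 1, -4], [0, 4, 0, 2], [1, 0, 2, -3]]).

-132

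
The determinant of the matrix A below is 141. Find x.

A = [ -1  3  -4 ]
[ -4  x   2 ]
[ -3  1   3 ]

Expanding along the row containing x, det(A) is linear in x: det(A) = (-15)·x + (36).
Set (-15)·x + (36) = 141  ⇒  (-15)·x = 105  ⇒  x = -7.

x = -7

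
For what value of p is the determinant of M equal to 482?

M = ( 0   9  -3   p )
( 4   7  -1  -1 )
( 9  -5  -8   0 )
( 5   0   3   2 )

Expanding along the row containing p, det(M) is linear in p: det(M) = (554)·p + (1590).
Set (554)·p + (1590) = 482  ⇒  (554)·p = -1108  ⇒  p = -2.

p = -2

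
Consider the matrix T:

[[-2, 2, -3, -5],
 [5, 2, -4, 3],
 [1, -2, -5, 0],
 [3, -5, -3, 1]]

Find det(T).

-468

Expand along row 3 (it has 1 zero):
  + (1) · M_31   where M_31 = det([2 -3 -5; 2 -4 3; -5 -3 1]) = 191
  − (-2) · M_32   where M_32 = det([-2 -3 -5; 5 -4 3; 3 -3 1]) = -7
  + (-5) · M_33   where M_33 = det([-2 2 -5; 5 2 3; 3 -5 1]) = 129
det = (+1)·(1)·(191) + (-1)·(-2)·(-7) + (+1)·(-5)·(129) = -468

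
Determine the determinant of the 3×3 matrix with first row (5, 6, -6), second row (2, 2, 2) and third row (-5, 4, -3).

-202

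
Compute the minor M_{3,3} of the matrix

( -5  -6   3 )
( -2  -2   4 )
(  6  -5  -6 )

-2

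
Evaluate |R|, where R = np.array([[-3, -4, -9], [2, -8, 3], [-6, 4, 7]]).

|R| = 692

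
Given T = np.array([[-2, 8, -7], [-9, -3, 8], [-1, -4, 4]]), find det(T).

-47

Expand along column 1:
  + (-2) · |-3 8; -4 4| = (-2)·(-12 − (-32)) = -40
  − (-9) · |8 -7; -4 4| = −(-9)·(32 − 28) = 36
  + (-1) · |8 -7; -3 8| = (-1)·(64 − 21) = -43
Sum: (-40) + (36) + (-43) = -47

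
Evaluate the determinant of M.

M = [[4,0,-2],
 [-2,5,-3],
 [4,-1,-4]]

Expand along column 2:
  + 5 · |4 -2; 4 -4| = 5·(-16 − (-8)) = -40
  − (-1) · |4 -2; -2 -3| = −(-1)·(-12 − 4) = -16
Sum: (-40) + (-16) = -56

-56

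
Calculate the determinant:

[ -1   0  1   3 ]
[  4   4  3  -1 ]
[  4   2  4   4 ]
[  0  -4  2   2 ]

Expand along row 1 (it has 1 zero):
  + (-1) · M_11   where M_11 = det([4 3 -1; 2 4 4; -4 2 2]) = -80
  + (1) · M_13   where M_13 = det([4 4 -1; 4 2 4; 0 -4 2]) = 64
  − (3) · M_14   where M_14 = det([4 4 3; 4 2 4; 0 -4 2]) = 0
det = (+1)·(-1)·(-80) + (+1)·(1)·(64) + (-1)·(3)·(0) = 144

144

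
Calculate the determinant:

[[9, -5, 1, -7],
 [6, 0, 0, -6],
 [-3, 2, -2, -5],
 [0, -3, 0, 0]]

Expand along row 4 (it has 3 zeros):
  + (-3) · M_42   where M_42 = det([9 1 -7; 6 0 -6; -3 -2 -5]) = 24
det = (+1)·(-3)·(24) = -72

-72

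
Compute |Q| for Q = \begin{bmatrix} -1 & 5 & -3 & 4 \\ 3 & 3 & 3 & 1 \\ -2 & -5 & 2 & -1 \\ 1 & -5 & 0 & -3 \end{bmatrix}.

Expand along row 4 (it has 1 zero):
  − (1) · M_41   where M_41 = det([5 -3 4; 3 3 1; -5 2 -1]) = 65
  + (-5) · M_42   where M_42 = det([-1 -3 4; 3 3 1; -2 2 -1]) = 50
  + (-3) · M_44   where M_44 = det([-1 5 -3; 3 3 3; -2 -5 2]) = -54
det = (-1)·(1)·(65) + (+1)·(-5)·(50) + (+1)·(-3)·(-54) = -153

-153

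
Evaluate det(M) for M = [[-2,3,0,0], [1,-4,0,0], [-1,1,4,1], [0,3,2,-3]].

M is block lower-triangular with a 2×2 block and a 2×2 block on the diagonal, so its determinant equals the product of the determinants of the diagonal blocks.
det of the 2×2 block = 5
det of the 2×2 block = -14
det = (5)·(-14) = -70

The determinant is -70.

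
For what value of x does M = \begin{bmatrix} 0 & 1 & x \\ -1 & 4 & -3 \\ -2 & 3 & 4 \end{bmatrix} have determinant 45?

7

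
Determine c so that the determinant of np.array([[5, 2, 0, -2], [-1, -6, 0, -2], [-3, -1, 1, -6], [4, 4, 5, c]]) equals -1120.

Expanding along the row containing c, det(A) is linear in c: det(A) = (-28)·c + (-1036).
Set (-28)·c + (-1036) = -1120  ⇒  (-28)·c = -84  ⇒  c = 3.

c = 3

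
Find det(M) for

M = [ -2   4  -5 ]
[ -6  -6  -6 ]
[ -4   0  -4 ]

Expand along column 2:
  − 4 · |-6 -6; -4 -4| = −4·(24 − 24) = 0
  + (-6) · |-2 -5; -4 -4| = (-6)·(8 − 20) = 72
Sum: (0) + (72) = 72

The determinant is 72.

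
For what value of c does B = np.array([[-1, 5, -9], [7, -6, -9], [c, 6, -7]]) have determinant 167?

c = -4

Expanding along the row containing c, det(B) is linear in c: det(B) = (-99)·c + (-229).
Set (-99)·c + (-229) = 167  ⇒  (-99)·c = 396  ⇒  c = -4.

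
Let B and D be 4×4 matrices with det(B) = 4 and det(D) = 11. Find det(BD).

44

det(BD) = det(B)·det(D) = (4)·(11) = 44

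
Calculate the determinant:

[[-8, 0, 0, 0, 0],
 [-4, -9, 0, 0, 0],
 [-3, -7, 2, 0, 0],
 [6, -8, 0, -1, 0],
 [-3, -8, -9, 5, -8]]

1152

The matrix is lower triangular, so the determinant is the product of the diagonal entries:
det = (-8) · (-9) · (2) · (-1) · (-8) = 1152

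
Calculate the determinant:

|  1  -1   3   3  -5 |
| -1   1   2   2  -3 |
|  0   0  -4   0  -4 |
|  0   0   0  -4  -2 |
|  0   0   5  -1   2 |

0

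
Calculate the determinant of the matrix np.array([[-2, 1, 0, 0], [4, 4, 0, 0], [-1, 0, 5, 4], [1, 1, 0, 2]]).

-120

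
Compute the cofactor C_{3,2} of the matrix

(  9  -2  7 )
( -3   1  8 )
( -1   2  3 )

The cofactor is -93.

Delete row 3 and column 2; the remaining 2×2 submatrix is [9 7; -3 8].
Its determinant is 9·8 − 7·(-3) = 93.
The cofactor carries sign (−1)^(3+2) = −1, so C_{3,2} = −(93) = -93.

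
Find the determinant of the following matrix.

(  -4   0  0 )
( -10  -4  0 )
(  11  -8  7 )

The matrix is lower triangular, so the determinant is the product of the diagonal entries:
det = (-4) · (-4) · (7) = 112

112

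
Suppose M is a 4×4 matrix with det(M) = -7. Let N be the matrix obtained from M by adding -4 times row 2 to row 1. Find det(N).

det(N) = -7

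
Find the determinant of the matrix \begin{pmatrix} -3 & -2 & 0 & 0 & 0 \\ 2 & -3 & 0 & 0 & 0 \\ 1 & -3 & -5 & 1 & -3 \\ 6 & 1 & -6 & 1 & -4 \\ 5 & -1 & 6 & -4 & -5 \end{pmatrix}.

The determinant is -39.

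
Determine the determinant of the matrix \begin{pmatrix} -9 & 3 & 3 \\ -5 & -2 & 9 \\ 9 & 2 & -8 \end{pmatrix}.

165

Expand along row 1:
  + (-9) · |-2 9; 2 -8| = (-9)·(16 − 18) = 18
  − 3 · |-5 9; 9 -8| = −3·(40 − 81) = 123
  + 3 · |-5 -2; 9 2| = 3·(-10 − (-18)) = 24
Sum: (18) + (123) + (24) = 165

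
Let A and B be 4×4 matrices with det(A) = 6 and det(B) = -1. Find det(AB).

det(AB) = det(A)·det(B) = (6)·(-1) = -6

The determinant is -6.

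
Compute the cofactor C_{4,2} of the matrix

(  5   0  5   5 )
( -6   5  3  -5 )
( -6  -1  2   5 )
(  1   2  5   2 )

Delete row 4 and column 2; the remaining 3×3 submatrix is [5 5 5; -6 3 -5; -6 2 5].
Its determinant is 455.
The cofactor carries sign (−1)^(4+2) = +1, so C_{4,2} = +(455) = 455.

455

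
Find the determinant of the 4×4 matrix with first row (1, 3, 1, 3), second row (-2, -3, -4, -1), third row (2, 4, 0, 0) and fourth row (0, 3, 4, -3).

Expand along row 3 (it has 2 zeros):
  + (2) · M_31   where M_31 = det([3 1 3; -3 -4 -1; 3 4 -3]) = 36
  − (4) · M_32   where M_32 = det([1 1 3; -2 -4 -1; 0 4 -3]) = -14
det = (+1)·(2)·(36) + (-1)·(4)·(-14) = 128

128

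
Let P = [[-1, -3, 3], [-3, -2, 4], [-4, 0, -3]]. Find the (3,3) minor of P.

-7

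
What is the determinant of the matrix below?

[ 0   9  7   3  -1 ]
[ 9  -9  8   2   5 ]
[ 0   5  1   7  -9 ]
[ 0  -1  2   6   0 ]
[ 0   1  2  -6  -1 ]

The determinant is -19818.

Expand along column 1 (it has 4 zeros):
  − (9) · M_21   where M_21 = det([9 7 3 -1; 5 1 7 -9; -1 2 6 0; 1 2 -6 -1]) = 2202
det = (-1)·(9)·(2202) = -19818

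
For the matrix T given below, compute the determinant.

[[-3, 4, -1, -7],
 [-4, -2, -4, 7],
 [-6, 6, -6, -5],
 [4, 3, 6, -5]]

Expand along row 1:
  + (-3) · M_11   where M_11 = det([-2 -4 7; 6 -6 -5; 3 6 -5]) = 198
  − (4) · M_12   where M_12 = det([-4 -4 7; -6 -6 -5; 4 6 -5]) = -124
  + (-1) · M_13   where M_13 = det([-4 -2 7; -6 6 -5; 4 3 -5]) = -134
  − (-7) · M_14   where M_14 = det([-4 -2 -4; -6 6 -6; 4 3 6]) = -72
det = (+1)·(-3)·(198) + (-1)·(4)·(-124) + (+1)·(-1)·(-134) + (-1)·(-7)·(-72) = -468

-468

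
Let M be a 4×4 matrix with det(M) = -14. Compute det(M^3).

The determinant is -2744.

det(M^3) = (det M)^3 = (-14)^3 = -2744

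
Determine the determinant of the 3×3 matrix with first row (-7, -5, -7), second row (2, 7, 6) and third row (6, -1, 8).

-226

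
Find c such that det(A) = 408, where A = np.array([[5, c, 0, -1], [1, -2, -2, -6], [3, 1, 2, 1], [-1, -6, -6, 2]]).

Expanding along the column containing c, det(A) is linear in c: det(A) = (-120)·c + (-192).
Set (-120)·c + (-192) = 408  ⇒  (-120)·c = 600  ⇒  c = -5.

c = -5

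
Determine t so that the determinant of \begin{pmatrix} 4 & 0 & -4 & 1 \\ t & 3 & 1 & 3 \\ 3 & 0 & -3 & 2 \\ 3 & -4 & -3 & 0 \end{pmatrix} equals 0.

Expanding along the row containing t, det(M) is linear in t: det(M) = (-20)·t + (-20).
Set (-20)·t + (-20) = 0  ⇒  (-20)·t = 20  ⇒  t = -1.

t = -1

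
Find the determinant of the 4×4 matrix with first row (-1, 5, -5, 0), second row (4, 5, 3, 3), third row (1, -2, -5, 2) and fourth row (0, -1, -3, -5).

-1122

Expand along row 1 (it has 1 zero):
  + (-1) · M_11   where M_11 = det([5 3 3; -2 -5 2; -1 -3 -5]) = 122
  − (5) · M_12   where M_12 = det([4 3 3; 1 -5 2; 0 -3 -5]) = 130
  + (-5) · M_13   where M_13 = det([4 5 3; 1 -2 2; 0 -1 -5]) = 70
det = (+1)·(-1)·(122) + (-1)·(5)·(130) + (+1)·(-5)·(70) = -1122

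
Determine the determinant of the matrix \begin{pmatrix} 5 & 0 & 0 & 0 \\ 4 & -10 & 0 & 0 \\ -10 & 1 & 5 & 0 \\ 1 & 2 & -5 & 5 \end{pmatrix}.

The matrix is lower triangular, so the determinant is the product of the diagonal entries:
det = (5) · (-10) · (5) · (5) = -1250

-1250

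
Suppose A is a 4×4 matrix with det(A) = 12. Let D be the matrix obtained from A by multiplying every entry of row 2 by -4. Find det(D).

Scaling one row by -4 multiplies the determinant by -4.
det(D) = (-4)·(12) = -48

det(D) = -48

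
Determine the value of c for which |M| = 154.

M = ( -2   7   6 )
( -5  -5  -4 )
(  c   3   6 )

-1

Expanding along the row containing c, det(M) is linear in c: det(M) = (2)·c + (156).
Set (2)·c + (156) = 154  ⇒  (2)·c = -2  ⇒  c = -1.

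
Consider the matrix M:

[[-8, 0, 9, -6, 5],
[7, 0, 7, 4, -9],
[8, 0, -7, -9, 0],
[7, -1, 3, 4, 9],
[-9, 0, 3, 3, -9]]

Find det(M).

Expand along column 2 (it has 4 zeros):
  + (-1) · M_42   where M_42 = det([-8 9 -6 5; 7 7 4 -9; 8 -7 -9 0; -9 3 3 -9]) = -23601
det = (+1)·(-1)·(-23601) = 23601

The determinant is 23601.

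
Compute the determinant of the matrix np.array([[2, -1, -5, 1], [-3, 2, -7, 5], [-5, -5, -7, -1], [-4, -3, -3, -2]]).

The determinant is 237.

Expand along row 1:
  + (2) · M_11   where M_11 = det([2 -7 5; -5 -7 -1; -3 -3 -2]) = 41
  − (-1) · M_12   where M_12 = det([-3 -7 5; -5 -7 -1; -4 -3 -2]) = -56
  + (-5) · M_13   where M_13 = det([-3 2 5; -5 -5 -1; -4 -3 -2]) = -58
  − (1) · M_14   where M_14 = det([-3 2 -7; -5 -5 -7; -4 -3 -3]) = 79
det = (+1)·(2)·(41) + (-1)·(-1)·(-56) + (+1)·(-5)·(-58) + (-1)·(1)·(79) = 237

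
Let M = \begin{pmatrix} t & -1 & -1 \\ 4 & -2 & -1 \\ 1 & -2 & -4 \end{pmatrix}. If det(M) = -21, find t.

t = -2

Expanding along the row containing t, det(M) is linear in t: det(M) = (6)·t + (-9).
Set (6)·t + (-9) = -21  ⇒  (6)·t = -12  ⇒  t = -2.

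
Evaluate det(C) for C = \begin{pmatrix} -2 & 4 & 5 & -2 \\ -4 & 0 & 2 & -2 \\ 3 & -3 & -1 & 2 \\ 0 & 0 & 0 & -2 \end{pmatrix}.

det(C) = -112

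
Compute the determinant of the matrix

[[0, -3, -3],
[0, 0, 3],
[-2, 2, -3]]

18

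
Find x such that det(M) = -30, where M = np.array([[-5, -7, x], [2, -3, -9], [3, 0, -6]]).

-5

Expanding along the column containing x, det(M) is linear in x: det(M) = (9)·x + (15).
Set (9)·x + (15) = -30  ⇒  (9)·x = -45  ⇒  x = -5.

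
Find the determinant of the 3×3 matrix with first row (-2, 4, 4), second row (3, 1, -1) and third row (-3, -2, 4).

Expand along row 1:
  + (-2) · |1 -1; -2 4| = (-2)·(4 − 2) = -4
  − 4 · |3 -1; -3 4| = −4·(12 − 3) = -36
  + 4 · |3 1; -3 -2| = 4·(-6 − (-3)) = -12
Sum: (-4) + (-36) + (-12) = -52

-52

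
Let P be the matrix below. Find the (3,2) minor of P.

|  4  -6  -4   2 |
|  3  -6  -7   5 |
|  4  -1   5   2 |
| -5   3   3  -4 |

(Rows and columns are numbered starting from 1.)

52

Delete row 3 and column 2; the remaining 3×3 submatrix is [4 -4 2; 3 -7 5; -5 3 -4].
Its determinant is 52.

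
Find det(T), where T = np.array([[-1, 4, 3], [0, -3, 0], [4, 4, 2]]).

Expand along row 2:
  + (-3) · |-1 3; 4 2| = (-3)·(-2 − 12) = 42

|T| = 42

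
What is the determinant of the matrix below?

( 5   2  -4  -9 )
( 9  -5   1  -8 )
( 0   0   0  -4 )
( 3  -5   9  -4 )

The determinant is -944.

Expand along row 3 (it has 3 zeros):
  − (-4) · M_34   where M_34 = det([5 2 -4; 9 -5 1; 3 -5 9]) = -236
det = (-1)·(-4)·(-236) = -944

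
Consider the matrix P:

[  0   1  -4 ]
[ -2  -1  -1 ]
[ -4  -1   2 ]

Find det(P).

The determinant is 16.

Expand along row 1:
  − 1 · |-2 -1; -4 2| = −1·(-4 − 4) = 8
  + (-4) · |-2 -1; -4 -1| = (-4)·(2 − 4) = 8
Sum: (8) + (8) = 16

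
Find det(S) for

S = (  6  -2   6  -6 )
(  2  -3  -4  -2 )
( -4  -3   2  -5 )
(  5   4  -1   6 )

-48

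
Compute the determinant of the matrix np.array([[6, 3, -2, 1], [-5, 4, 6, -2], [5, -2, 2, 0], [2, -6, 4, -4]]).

Expand along row 3 (it has 1 zero):
  + (5) · M_31   where M_31 = det([3 -2 1; 4 6 -2; -6 4 -4]) = -52
  − (-2) · M_32   where M_32 = det([6 -2 1; -5 6 -2; 2 4 -4]) = -80
  + (2) · M_33   where M_33 = det([6 3 1; -5 4 -2; 2 -6 -4]) = -218
det = (+1)·(5)·(-52) + (-1)·(-2)·(-80) + (+1)·(2)·(-218) = -856

The determinant is -856.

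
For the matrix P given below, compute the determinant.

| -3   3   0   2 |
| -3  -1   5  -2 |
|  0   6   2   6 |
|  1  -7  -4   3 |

The determinant is 1102.

Expand along row 1 (it has 1 zero):
  + (-3) · M_11   where M_11 = det([-1 5 -2; 6 2 6; -7 -4 3]) = -310
  − (3) · M_12   where M_12 = det([-3 5 -2; 0 2 6; 1 -4 3]) = -56
  − (2) · M_14   where M_14 = det([-3 -1 5; 0 6 2; 1 -7 -4]) = -2
det = (+1)·(-3)·(-310) + (-1)·(3)·(-56) + (-1)·(2)·(-2) = 1102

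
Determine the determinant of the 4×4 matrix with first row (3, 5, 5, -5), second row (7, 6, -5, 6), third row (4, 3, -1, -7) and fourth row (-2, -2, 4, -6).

Expand along row 1:
  + (3) · M_11   where M_11 = det([6 -5 6; 3 -1 -7; -2 4 -6]) = 104
  − (5) · M_12   where M_12 = det([7 -5 6; 4 -1 -7; -2 4 -6]) = 132
  + (5) · M_13   where M_13 = det([7 6 6; 4 3 -7; -2 -2 -6]) = -8
  − (-5) · M_14   where M_14 = det([7 6 -5; 4 3 -1; -2 -2 4]) = -4
det = (+1)·(3)·(104) + (-1)·(5)·(132) + (+1)·(5)·(-8) + (-1)·(-5)·(-4) = -408

-408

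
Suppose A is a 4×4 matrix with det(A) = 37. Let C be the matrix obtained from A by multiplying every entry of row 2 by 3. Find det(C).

111

Scaling one row by 3 multiplies the determinant by 3.
det(C) = (3)·(37) = 111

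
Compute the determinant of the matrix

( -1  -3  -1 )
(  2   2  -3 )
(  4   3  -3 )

The determinant is 17.

Expand along row 1:
  + (-1) · |2 -3; 3 -3| = (-1)·(-6 − (-9)) = -3
  − (-3) · |2 -3; 4 -3| = −(-3)·(-6 − (-12)) = 18
  + (-1) · |2 2; 4 3| = (-1)·(6 − 8) = 2
Sum: (-3) + (18) + (2) = 17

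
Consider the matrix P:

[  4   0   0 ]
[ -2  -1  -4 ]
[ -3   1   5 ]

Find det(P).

Expand along row 1:
  + 4 · |-1 -4; 1 5| = 4·(-5 − (-4)) = -4

det(P) = -4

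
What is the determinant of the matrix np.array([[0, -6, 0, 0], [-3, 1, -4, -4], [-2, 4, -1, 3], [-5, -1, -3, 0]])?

The determinant is 174.

Expand along row 1 (it has 3 zeros):
  − (-6) · M_12   where M_12 = det([-3 -4 -4; -2 -1 3; -5 -3 0]) = 29
det = (-1)·(-6)·(29) = 174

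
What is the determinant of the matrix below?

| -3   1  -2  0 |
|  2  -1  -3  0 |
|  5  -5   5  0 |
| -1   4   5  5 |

Expand along column 4 (it has 3 zeros):
  + (5) · M_44   where M_44 = det([-3 1 -2; 2 -1 -3; 5 -5 5]) = 45
det = (+1)·(5)·(45) = 225

The determinant is 225.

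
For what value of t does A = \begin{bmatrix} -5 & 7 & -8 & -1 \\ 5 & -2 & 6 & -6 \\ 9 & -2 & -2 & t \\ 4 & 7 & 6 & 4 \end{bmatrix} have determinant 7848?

t = 0

Expanding along the row containing t, det(A) is linear in t: det(A) = (116)·t + (7848).
Set (116)·t + (7848) = 7848  ⇒  (116)·t = 0  ⇒  t = 0.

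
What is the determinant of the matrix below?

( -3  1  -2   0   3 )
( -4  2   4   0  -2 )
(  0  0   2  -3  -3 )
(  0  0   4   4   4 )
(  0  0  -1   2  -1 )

The matrix is block upper-triangular with a 2×2 block and a 3×3 block on the diagonal, so its determinant equals the product of the determinants of the diagonal blocks.
det of the 2×2 block = -2
det of the 3×3 block = -60
det = (-2)·(-60) = 120

120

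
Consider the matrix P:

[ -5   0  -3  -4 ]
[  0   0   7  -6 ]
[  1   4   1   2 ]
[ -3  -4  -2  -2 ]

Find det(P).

Expand along row 2 (it has 2 zeros):
  − (7) · M_23   where M_23 = det([-5 0 -4; 1 4 2; -3 -4 -2]) = -32
  + (-6) · M_24   where M_24 = det([-5 0 -3; 1 4 1; -3 -4 -2]) = -4
det = (-1)·(7)·(-32) + (+1)·(-6)·(-4) = 248

248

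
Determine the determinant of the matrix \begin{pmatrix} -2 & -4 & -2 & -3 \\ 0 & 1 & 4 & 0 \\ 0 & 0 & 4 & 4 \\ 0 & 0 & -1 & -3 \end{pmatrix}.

The determinant is 16.

The matrix is block upper-triangular with a 2×2 block and a 2×2 block on the diagonal, so its determinant equals the product of the determinants of the diagonal blocks.
det of the 2×2 block = -2
det of the 2×2 block = -8
det = (-2)·(-8) = 16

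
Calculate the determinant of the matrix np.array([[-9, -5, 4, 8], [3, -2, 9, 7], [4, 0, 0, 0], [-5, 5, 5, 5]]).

Expand along row 3 (it has 3 zeros):
  + (4) · M_31   where M_31 = det([-5 4 8; -2 9 7; 5 5 5]) = -310
det = (+1)·(4)·(-310) = -1240

The determinant is -1240.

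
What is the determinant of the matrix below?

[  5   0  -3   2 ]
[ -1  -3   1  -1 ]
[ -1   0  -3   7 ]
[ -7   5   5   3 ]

Expand along column 2 (it has 2 zeros):
  + (-3) · M_22   where M_22 = det([5 -3 2; -1 -3 7; -7 5 3]) = -134
  + (5) · M_42   where M_42 = det([5 -3 2; -1 1 -1; -1 -3 7]) = 4
det = (+1)·(-3)·(-134) + (+1)·(5)·(4) = 422

422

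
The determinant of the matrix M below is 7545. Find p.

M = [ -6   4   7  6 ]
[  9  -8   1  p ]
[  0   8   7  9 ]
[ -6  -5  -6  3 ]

1

Expanding along the row containing p, det(M) is linear in p: det(M) = (246)·p + (7299).
Set (246)·p + (7299) = 7545  ⇒  (246)·p = 246  ⇒  p = 1.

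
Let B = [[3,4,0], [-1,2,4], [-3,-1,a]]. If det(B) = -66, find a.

Expanding along the column containing a, det(B) is linear in a: det(B) = (10)·a + (-36).
Set (10)·a + (-36) = -66  ⇒  (10)·a = -30  ⇒  a = -3.

a = -3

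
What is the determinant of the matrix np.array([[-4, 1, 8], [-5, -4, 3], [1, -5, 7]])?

The determinant is 322.

Expand along row 1:
  + (-4) · |-4 3; -5 7| = (-4)·(-28 − (-15)) = 52
  − 1 · |-5 3; 1 7| = −1·(-35 − 3) = 38
  + 8 · |-5 -4; 1 -5| = 8·(25 − (-4)) = 232
Sum: (52) + (38) + (232) = 322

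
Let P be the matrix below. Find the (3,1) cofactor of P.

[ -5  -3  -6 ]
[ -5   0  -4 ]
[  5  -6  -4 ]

Delete row 3 and column 1; the remaining 2×2 submatrix is [-3 -6; 0 -4].
Its determinant is (-3)·(-4) − (-6)·0 = 12.
The cofactor carries sign (−1)^(3+1) = +1, so C_{3,1} = +(12) = 12.

The cofactor is 12.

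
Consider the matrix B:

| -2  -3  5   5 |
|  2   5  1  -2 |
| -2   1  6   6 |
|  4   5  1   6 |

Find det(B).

490

Expand along row 1:
  + (-2) · M_11   where M_11 = det([5 1 -2; 1 6 6; 5 1 6]) = 232
  − (-3) · M_12   where M_12 = det([2 1 -2; -2 6 6; 4 1 6]) = 148
  + (5) · M_13   where M_13 = det([2 5 -2; -2 1 6; 4 5 6]) = 160
  − (5) · M_14   where M_14 = det([2 5 1; -2 1 6; 4 5 1]) = 58
det = (+1)·(-2)·(232) + (-1)·(-3)·(148) + (+1)·(5)·(160) + (-1)·(5)·(58) = 490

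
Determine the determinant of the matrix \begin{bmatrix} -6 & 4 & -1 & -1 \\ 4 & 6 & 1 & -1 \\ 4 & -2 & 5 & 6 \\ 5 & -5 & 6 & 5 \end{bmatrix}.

The determinant is 624.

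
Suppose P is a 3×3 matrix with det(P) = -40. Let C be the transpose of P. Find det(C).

-40

det(Pᵀ) = det(P).
det(C) = (1)·(-40) = -40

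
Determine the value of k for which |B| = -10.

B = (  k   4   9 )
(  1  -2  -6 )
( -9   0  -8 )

-6

Expanding along the column containing k, det(B) is linear in k: det(B) = (16)·k + (86).
Set (16)·k + (86) = -10  ⇒  (16)·k = -96  ⇒  k = -6.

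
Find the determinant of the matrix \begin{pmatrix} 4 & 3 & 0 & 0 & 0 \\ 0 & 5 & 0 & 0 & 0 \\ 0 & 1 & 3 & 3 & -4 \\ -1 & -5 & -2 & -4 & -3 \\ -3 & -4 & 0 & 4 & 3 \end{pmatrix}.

1000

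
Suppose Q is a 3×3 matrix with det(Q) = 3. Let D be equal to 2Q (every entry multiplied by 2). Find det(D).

The determinant is 24.

For a 3×3 matrix, det(2Q) = 2^3·det(Q) = 8·det(Q).
det(D) = (8)·(3) = 24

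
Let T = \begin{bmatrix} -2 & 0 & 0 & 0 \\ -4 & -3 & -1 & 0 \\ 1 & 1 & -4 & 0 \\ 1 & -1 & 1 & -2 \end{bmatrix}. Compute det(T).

52

Expand along row 1 (it has 3 zeros):
  + (-2) · M_11   where M_11 = det([-3 -1 0; 1 -4 0; -1 1 -2]) = -26
det = (+1)·(-2)·(-26) = 52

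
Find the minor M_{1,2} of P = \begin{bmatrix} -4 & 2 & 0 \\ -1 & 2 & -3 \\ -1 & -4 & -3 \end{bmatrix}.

Delete row 1 and column 2; the remaining 2×2 submatrix is [-1 -3; -1 -3].
Its determinant is (-1)·(-3) − (-3)·(-1) = 0.

The minor is 0.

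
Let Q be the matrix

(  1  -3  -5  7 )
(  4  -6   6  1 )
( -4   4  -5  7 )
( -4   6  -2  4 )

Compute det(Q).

Expand along row 1:
  + (1) · M_11   where M_11 = det([-6 6 1; 4 -5 7; 6 -2 4]) = 214
  − (-3) · M_12   where M_12 = det([4 6 1; -4 -5 7; -4 -2 4]) = -108
  + (-5) · M_13   where M_13 = det([4 -6 1; -4 4 7; -4 6 4]) = -40
  − (7) · M_14   where M_14 = det([4 -6 6; -4 4 -5; -4 6 -2]) = -32
det = (+1)·(1)·(214) + (-1)·(-3)·(-108) + (+1)·(-5)·(-40) + (-1)·(7)·(-32) = 314

314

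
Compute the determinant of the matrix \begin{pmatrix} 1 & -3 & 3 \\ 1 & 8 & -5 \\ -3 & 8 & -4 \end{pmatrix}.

The determinant is 47.

Expand along row 1:
  + 1 · |8 -5; 8 -4| = 1·(-32 − (-40)) = 8
  − (-3) · |1 -5; -3 -4| = −(-3)·(-4 − 15) = -57
  + 3 · |1 8; -3 8| = 3·(8 − (-24)) = 96
Sum: (8) + (-57) + (96) = 47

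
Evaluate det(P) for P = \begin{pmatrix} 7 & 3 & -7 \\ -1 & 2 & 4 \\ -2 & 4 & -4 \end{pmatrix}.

The determinant is -204.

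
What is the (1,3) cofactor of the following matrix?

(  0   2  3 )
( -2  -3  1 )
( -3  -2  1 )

Delete row 1 and column 3; the remaining 2×2 submatrix is [-2 -3; -3 -2].
Its determinant is (-2)·(-2) − (-3)·(-3) = -5.
The cofactor carries sign (−1)^(1+3) = +1, so C_{1,3} = +(-5) = -5.

The cofactor is -5.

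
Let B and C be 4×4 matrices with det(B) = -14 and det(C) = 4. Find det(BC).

det(BC) = -56

det(BC) = det(B)·det(C) = (-14)·(4) = -56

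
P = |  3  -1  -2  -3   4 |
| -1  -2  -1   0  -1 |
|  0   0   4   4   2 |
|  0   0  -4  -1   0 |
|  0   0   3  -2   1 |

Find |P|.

P is block upper-triangular with a 2×2 block and a 3×3 block on the diagonal, so its determinant equals the product of the determinants of the diagonal blocks.
det of the 2×2 block = -7
det of the 3×3 block = 34
det = (-7)·(34) = -238

-238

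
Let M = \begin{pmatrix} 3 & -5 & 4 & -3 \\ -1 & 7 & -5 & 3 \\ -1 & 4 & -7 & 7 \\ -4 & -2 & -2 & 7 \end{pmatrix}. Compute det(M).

Expand along row 1:
  + (3) · M_11   where M_11 = det([7 -5 3; 4 -7 7; -2 -2 7]) = -101
  − (-5) · M_12   where M_12 = det([-1 -5 3; -1 -7 7; -4 -2 7]) = 62
  + (4) · M_13   where M_13 = det([-1 7 3; -1 4 7; -4 -2 7]) = -135
  − (-3) · M_14   where M_14 = det([-1 7 -5; -1 4 -7; -4 -2 -2]) = 114
det = (+1)·(3)·(-101) + (-1)·(-5)·(62) + (+1)·(4)·(-135) + (-1)·(-3)·(114) = -191

-191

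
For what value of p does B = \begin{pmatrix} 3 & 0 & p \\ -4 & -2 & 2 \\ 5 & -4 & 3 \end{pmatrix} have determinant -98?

-4

Expanding along the column containing p, det(B) is linear in p: det(B) = (26)·p + (6).
Set (26)·p + (6) = -98  ⇒  (26)·p = -104  ⇒  p = -4.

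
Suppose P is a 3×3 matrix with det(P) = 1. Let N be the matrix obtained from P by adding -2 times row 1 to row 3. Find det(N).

Adding a multiple of one row to another leaves the determinant unchanged.
det(N) = (1)·(1) = 1

1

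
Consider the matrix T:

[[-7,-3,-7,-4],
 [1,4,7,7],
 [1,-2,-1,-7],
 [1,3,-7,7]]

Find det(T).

Expand along row 1:
  + (-7) · M_11   where M_11 = det([4 7 7; -2 -1 -7; 3 -7 7]) = -154
  − (-3) · M_12   where M_12 = det([1 7 7; 1 -1 -7; 1 -7 7]) = -196
  + (-7) · M_13   where M_13 = det([1 4 7; 1 -2 -7; 1 3 7]) = -14
  − (-4) · M_14   where M_14 = det([1 4 7; 1 -2 -1; 1 3 -7]) = 76
det = (+1)·(-7)·(-154) + (-1)·(-3)·(-196) + (+1)·(-7)·(-14) + (-1)·(-4)·(76) = 892

|T| = 892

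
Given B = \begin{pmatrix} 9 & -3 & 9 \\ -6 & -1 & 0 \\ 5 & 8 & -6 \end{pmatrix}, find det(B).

-225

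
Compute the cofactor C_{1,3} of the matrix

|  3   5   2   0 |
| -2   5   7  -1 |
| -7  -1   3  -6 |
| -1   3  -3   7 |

Delete row 1 and column 3; the remaining 3×3 submatrix is [-2 5 -1; -7 -1 -6; -1 3 7].
Its determinant is 275.
The cofactor carries sign (−1)^(1+3) = +1, so C_{1,3} = +(275) = 275.

275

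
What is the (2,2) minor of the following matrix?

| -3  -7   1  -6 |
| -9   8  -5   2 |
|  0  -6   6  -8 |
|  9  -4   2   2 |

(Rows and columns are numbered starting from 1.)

168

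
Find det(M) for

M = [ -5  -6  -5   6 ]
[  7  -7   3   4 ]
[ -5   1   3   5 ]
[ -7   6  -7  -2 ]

1904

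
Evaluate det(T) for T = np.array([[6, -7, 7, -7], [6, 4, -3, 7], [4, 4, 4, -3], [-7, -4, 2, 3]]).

Expand along row 1:
  + (6) · M_11   where M_11 = det([4 -3 7; 4 4 -3; -4 2 3]) = 240
  − (-7) · M_12   where M_12 = det([6 -3 7; 4 4 -3; -7 2 3]) = 333
  + (7) · M_13   where M_13 = det([6 4 7; 4 4 -3; -7 -4 3]) = 120
  − (-7) · M_14   where M_14 = det([6 4 -3; 4 4 4; -7 -4 2]) = -36
det = (+1)·(6)·(240) + (-1)·(-7)·(333) + (+1)·(7)·(120) + (-1)·(-7)·(-36) = 4359

|T| = 4359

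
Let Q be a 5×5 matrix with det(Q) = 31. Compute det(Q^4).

det(Q^4) = (det Q)^4 = (31)^4 = 923521

The determinant is 923521.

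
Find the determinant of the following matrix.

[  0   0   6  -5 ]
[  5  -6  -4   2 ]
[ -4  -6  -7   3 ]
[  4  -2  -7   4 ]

Expand along row 1 (it has 2 zeros):
  + (6) · M_13   where M_13 = det([5 -6 2; -4 -6 3; 4 -2 4]) = -194
  − (-5) · M_14   where M_14 = det([5 -6 -4; -4 -6 -7; 4 -2 -7]) = 348
det = (+1)·(6)·(-194) + (-1)·(-5)·(348) = 576

576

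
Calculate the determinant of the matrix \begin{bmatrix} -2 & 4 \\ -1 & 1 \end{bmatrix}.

det = (-2)·1 − 4·(-1) = -2 − (-4) = 2

2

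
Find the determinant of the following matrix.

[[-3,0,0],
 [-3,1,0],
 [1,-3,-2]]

6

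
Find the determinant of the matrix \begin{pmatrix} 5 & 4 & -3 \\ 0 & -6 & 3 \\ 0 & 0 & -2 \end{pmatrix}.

The matrix is upper triangular, so the determinant is the product of the diagonal entries:
det = (5) · (-6) · (-2) = 60

The determinant is 60.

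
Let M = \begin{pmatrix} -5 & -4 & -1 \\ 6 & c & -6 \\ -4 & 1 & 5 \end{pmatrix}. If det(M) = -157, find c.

Expanding along the column containing c, det(M) is linear in c: det(M) = (-29)·c + (-12).
Set (-29)·c + (-12) = -157  ⇒  (-29)·c = -145  ⇒  c = 5.

c = 5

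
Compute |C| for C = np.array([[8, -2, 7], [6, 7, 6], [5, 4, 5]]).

Expand along row 1:
  + 8 · |7 6; 4 5| = 8·(35 − 24) = 88
  − (-2) · |6 6; 5 5| = −(-2)·(30 − 30) = 0
  + 7 · |6 7; 5 4| = 7·(24 − 35) = -77
Sum: (88) + (0) + (-77) = 11

11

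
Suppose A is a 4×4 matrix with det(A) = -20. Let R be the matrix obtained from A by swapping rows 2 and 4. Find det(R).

20

Swapping two rows multiplies the determinant by −1.
det(R) = (-1)·(-20) = 20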